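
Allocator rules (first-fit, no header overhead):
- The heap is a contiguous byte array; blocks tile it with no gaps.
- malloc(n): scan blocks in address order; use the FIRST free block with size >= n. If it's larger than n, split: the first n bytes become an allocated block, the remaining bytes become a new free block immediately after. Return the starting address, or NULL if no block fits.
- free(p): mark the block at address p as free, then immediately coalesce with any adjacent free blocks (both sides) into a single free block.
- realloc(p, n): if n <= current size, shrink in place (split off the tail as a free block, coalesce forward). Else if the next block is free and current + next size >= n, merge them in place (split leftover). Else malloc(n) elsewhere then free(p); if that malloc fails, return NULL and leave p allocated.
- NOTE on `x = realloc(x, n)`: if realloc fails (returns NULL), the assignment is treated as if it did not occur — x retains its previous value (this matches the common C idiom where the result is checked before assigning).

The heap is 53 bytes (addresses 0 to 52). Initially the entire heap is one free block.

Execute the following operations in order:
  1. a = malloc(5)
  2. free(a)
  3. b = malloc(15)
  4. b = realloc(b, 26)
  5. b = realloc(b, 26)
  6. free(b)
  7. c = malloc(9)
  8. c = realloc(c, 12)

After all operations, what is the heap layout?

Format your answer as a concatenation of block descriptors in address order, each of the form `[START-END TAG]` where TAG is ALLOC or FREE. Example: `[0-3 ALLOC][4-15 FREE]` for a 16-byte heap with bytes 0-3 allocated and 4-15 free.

Op 1: a = malloc(5) -> a = 0; heap: [0-4 ALLOC][5-52 FREE]
Op 2: free(a) -> (freed a); heap: [0-52 FREE]
Op 3: b = malloc(15) -> b = 0; heap: [0-14 ALLOC][15-52 FREE]
Op 4: b = realloc(b, 26) -> b = 0; heap: [0-25 ALLOC][26-52 FREE]
Op 5: b = realloc(b, 26) -> b = 0; heap: [0-25 ALLOC][26-52 FREE]
Op 6: free(b) -> (freed b); heap: [0-52 FREE]
Op 7: c = malloc(9) -> c = 0; heap: [0-8 ALLOC][9-52 FREE]
Op 8: c = realloc(c, 12) -> c = 0; heap: [0-11 ALLOC][12-52 FREE]

Answer: [0-11 ALLOC][12-52 FREE]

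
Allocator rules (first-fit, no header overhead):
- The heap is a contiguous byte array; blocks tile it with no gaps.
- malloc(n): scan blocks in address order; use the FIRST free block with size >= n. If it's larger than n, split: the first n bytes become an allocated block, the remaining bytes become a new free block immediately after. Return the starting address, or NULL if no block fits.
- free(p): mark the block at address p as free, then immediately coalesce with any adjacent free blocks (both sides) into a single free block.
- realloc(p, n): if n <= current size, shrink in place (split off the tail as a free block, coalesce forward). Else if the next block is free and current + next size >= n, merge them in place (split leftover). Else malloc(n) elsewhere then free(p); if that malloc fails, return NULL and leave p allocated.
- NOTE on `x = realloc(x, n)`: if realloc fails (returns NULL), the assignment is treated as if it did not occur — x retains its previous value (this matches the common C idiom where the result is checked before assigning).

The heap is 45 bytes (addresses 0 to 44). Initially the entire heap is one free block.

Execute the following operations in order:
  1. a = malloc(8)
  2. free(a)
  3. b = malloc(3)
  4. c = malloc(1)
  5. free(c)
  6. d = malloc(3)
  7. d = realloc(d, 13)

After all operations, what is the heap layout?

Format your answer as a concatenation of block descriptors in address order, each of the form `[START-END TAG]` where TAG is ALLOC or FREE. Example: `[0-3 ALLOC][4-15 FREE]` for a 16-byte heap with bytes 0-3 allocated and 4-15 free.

Op 1: a = malloc(8) -> a = 0; heap: [0-7 ALLOC][8-44 FREE]
Op 2: free(a) -> (freed a); heap: [0-44 FREE]
Op 3: b = malloc(3) -> b = 0; heap: [0-2 ALLOC][3-44 FREE]
Op 4: c = malloc(1) -> c = 3; heap: [0-2 ALLOC][3-3 ALLOC][4-44 FREE]
Op 5: free(c) -> (freed c); heap: [0-2 ALLOC][3-44 FREE]
Op 6: d = malloc(3) -> d = 3; heap: [0-2 ALLOC][3-5 ALLOC][6-44 FREE]
Op 7: d = realloc(d, 13) -> d = 3; heap: [0-2 ALLOC][3-15 ALLOC][16-44 FREE]

Answer: [0-2 ALLOC][3-15 ALLOC][16-44 FREE]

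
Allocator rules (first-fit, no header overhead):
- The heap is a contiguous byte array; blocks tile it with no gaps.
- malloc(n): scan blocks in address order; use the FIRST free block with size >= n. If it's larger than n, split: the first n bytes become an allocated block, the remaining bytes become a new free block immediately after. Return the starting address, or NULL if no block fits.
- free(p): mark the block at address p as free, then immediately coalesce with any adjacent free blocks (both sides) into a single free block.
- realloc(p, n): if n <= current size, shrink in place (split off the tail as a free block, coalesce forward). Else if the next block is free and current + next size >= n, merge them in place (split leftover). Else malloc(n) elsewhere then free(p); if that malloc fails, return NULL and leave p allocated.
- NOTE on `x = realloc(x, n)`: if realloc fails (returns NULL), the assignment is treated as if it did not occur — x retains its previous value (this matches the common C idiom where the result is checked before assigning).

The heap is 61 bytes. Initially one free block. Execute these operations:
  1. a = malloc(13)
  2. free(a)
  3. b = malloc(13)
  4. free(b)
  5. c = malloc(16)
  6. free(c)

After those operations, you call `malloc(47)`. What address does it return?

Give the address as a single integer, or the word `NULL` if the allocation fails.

Answer: 0

Derivation:
Op 1: a = malloc(13) -> a = 0; heap: [0-12 ALLOC][13-60 FREE]
Op 2: free(a) -> (freed a); heap: [0-60 FREE]
Op 3: b = malloc(13) -> b = 0; heap: [0-12 ALLOC][13-60 FREE]
Op 4: free(b) -> (freed b); heap: [0-60 FREE]
Op 5: c = malloc(16) -> c = 0; heap: [0-15 ALLOC][16-60 FREE]
Op 6: free(c) -> (freed c); heap: [0-60 FREE]
malloc(47): first-fit scan over [0-60 FREE] -> 0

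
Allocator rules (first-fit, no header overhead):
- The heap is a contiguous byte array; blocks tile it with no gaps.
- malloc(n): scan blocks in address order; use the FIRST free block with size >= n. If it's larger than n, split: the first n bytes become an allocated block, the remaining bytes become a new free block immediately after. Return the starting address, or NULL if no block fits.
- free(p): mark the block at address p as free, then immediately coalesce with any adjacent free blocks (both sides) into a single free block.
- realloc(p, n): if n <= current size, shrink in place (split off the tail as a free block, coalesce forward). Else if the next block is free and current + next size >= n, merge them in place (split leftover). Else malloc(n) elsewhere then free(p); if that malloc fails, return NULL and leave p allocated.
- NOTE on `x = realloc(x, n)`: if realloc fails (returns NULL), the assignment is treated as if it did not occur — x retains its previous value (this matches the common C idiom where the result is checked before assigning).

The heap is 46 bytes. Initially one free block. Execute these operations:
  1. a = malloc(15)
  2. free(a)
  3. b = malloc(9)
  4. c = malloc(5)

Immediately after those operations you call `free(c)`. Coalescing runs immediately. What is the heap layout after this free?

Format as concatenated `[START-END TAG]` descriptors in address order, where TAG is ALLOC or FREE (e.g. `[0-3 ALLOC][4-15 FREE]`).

Op 1: a = malloc(15) -> a = 0; heap: [0-14 ALLOC][15-45 FREE]
Op 2: free(a) -> (freed a); heap: [0-45 FREE]
Op 3: b = malloc(9) -> b = 0; heap: [0-8 ALLOC][9-45 FREE]
Op 4: c = malloc(5) -> c = 9; heap: [0-8 ALLOC][9-13 ALLOC][14-45 FREE]
free(c): c = 9 -> block [9-13 ALLOC]; mark free, coalesce with adjacent free neighbors -> [0-8 ALLOC][9-45 FREE]

Answer: [0-8 ALLOC][9-45 FREE]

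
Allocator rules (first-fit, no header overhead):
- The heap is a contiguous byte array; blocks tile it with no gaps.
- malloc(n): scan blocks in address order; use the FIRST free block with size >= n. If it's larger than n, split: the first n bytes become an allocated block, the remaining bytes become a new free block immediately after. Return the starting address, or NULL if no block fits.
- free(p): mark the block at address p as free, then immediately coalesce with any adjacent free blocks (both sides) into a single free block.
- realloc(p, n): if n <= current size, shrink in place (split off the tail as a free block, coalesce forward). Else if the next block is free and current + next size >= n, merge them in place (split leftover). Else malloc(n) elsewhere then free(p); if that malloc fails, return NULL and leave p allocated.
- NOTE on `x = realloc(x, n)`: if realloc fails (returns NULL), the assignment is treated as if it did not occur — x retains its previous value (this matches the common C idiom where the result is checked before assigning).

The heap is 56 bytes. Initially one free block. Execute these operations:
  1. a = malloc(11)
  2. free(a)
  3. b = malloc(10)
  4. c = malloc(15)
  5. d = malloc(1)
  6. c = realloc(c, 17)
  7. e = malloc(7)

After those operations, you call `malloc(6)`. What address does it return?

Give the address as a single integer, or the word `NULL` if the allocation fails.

Op 1: a = malloc(11) -> a = 0; heap: [0-10 ALLOC][11-55 FREE]
Op 2: free(a) -> (freed a); heap: [0-55 FREE]
Op 3: b = malloc(10) -> b = 0; heap: [0-9 ALLOC][10-55 FREE]
Op 4: c = malloc(15) -> c = 10; heap: [0-9 ALLOC][10-24 ALLOC][25-55 FREE]
Op 5: d = malloc(1) -> d = 25; heap: [0-9 ALLOC][10-24 ALLOC][25-25 ALLOC][26-55 FREE]
Op 6: c = realloc(c, 17) -> c = 26; heap: [0-9 ALLOC][10-24 FREE][25-25 ALLOC][26-42 ALLOC][43-55 FREE]
Op 7: e = malloc(7) -> e = 10; heap: [0-9 ALLOC][10-16 ALLOC][17-24 FREE][25-25 ALLOC][26-42 ALLOC][43-55 FREE]
malloc(6): first-fit scan over [0-9 ALLOC][10-16 ALLOC][17-24 FREE][25-25 ALLOC][26-42 ALLOC][43-55 FREE] -> 17

Answer: 17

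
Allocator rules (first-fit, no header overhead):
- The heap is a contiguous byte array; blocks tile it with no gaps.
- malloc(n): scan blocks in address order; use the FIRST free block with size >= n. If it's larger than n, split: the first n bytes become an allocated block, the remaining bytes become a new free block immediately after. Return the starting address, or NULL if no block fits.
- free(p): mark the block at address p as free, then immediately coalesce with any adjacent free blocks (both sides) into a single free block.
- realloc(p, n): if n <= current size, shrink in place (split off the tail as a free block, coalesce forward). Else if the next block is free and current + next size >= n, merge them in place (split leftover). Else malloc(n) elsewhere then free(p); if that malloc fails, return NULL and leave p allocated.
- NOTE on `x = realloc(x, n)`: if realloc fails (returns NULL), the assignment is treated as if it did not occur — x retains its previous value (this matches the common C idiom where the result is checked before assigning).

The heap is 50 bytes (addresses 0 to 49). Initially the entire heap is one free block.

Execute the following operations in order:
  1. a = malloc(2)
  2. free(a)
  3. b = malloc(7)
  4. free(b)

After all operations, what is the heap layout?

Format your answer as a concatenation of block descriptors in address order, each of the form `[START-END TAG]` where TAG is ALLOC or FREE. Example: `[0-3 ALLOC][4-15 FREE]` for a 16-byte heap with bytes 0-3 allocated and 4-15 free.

Op 1: a = malloc(2) -> a = 0; heap: [0-1 ALLOC][2-49 FREE]
Op 2: free(a) -> (freed a); heap: [0-49 FREE]
Op 3: b = malloc(7) -> b = 0; heap: [0-6 ALLOC][7-49 FREE]
Op 4: free(b) -> (freed b); heap: [0-49 FREE]

Answer: [0-49 FREE]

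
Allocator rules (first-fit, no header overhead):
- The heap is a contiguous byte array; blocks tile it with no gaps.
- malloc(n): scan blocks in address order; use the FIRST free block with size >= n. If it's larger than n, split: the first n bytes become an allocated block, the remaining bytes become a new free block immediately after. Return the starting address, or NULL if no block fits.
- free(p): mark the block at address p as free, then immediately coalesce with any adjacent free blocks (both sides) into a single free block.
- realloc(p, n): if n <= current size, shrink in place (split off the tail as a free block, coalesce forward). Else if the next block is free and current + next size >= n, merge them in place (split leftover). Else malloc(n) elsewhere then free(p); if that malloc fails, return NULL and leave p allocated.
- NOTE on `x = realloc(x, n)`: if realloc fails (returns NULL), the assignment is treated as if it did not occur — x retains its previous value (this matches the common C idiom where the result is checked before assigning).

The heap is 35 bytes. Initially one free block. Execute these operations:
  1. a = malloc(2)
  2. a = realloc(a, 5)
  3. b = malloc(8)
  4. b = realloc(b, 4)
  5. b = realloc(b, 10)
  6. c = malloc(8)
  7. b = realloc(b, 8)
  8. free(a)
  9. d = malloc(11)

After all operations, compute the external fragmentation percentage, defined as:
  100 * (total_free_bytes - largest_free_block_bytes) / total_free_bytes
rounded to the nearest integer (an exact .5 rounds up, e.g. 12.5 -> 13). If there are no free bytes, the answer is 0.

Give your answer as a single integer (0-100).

Op 1: a = malloc(2) -> a = 0; heap: [0-1 ALLOC][2-34 FREE]
Op 2: a = realloc(a, 5) -> a = 0; heap: [0-4 ALLOC][5-34 FREE]
Op 3: b = malloc(8) -> b = 5; heap: [0-4 ALLOC][5-12 ALLOC][13-34 FREE]
Op 4: b = realloc(b, 4) -> b = 5; heap: [0-4 ALLOC][5-8 ALLOC][9-34 FREE]
Op 5: b = realloc(b, 10) -> b = 5; heap: [0-4 ALLOC][5-14 ALLOC][15-34 FREE]
Op 6: c = malloc(8) -> c = 15; heap: [0-4 ALLOC][5-14 ALLOC][15-22 ALLOC][23-34 FREE]
Op 7: b = realloc(b, 8) -> b = 5; heap: [0-4 ALLOC][5-12 ALLOC][13-14 FREE][15-22 ALLOC][23-34 FREE]
Op 8: free(a) -> (freed a); heap: [0-4 FREE][5-12 ALLOC][13-14 FREE][15-22 ALLOC][23-34 FREE]
Op 9: d = malloc(11) -> d = 23; heap: [0-4 FREE][5-12 ALLOC][13-14 FREE][15-22 ALLOC][23-33 ALLOC][34-34 FREE]
Free blocks: [5 2 1] total_free=8 largest=5 -> 100*(8-5)/8 = 300/8 = 37.5 -> rounds to 38

Answer: 38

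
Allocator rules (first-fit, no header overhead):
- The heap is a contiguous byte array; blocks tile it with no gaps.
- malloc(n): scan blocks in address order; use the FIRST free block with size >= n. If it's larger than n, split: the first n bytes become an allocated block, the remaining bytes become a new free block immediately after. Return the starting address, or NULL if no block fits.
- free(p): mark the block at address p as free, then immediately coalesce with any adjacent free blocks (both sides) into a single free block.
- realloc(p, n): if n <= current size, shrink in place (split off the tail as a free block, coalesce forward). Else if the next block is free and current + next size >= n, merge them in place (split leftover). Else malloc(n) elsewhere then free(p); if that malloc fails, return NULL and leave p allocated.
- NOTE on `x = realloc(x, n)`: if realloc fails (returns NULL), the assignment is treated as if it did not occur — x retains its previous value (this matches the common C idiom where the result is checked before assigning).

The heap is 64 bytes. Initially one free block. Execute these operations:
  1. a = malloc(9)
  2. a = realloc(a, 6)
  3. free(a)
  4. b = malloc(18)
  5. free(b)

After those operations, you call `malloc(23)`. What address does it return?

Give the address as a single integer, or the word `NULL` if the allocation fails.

Answer: 0

Derivation:
Op 1: a = malloc(9) -> a = 0; heap: [0-8 ALLOC][9-63 FREE]
Op 2: a = realloc(a, 6) -> a = 0; heap: [0-5 ALLOC][6-63 FREE]
Op 3: free(a) -> (freed a); heap: [0-63 FREE]
Op 4: b = malloc(18) -> b = 0; heap: [0-17 ALLOC][18-63 FREE]
Op 5: free(b) -> (freed b); heap: [0-63 FREE]
malloc(23): first-fit scan over [0-63 FREE] -> 0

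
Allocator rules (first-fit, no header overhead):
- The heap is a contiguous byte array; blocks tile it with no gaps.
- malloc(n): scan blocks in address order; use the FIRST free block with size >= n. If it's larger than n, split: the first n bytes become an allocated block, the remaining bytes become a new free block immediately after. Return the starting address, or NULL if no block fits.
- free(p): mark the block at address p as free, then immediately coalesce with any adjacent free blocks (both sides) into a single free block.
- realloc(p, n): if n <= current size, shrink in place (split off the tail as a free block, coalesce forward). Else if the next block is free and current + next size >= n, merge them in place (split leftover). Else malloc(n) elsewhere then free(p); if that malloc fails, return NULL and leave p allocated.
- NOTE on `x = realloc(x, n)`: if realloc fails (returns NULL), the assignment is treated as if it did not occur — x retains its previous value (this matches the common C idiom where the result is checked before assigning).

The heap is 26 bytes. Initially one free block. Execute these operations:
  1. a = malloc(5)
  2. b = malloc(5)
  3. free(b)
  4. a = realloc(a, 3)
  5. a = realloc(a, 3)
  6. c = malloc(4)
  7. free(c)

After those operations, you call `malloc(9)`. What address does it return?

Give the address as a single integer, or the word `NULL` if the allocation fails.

Answer: 3

Derivation:
Op 1: a = malloc(5) -> a = 0; heap: [0-4 ALLOC][5-25 FREE]
Op 2: b = malloc(5) -> b = 5; heap: [0-4 ALLOC][5-9 ALLOC][10-25 FREE]
Op 3: free(b) -> (freed b); heap: [0-4 ALLOC][5-25 FREE]
Op 4: a = realloc(a, 3) -> a = 0; heap: [0-2 ALLOC][3-25 FREE]
Op 5: a = realloc(a, 3) -> a = 0; heap: [0-2 ALLOC][3-25 FREE]
Op 6: c = malloc(4) -> c = 3; heap: [0-2 ALLOC][3-6 ALLOC][7-25 FREE]
Op 7: free(c) -> (freed c); heap: [0-2 ALLOC][3-25 FREE]
malloc(9): first-fit scan over [0-2 ALLOC][3-25 FREE] -> 3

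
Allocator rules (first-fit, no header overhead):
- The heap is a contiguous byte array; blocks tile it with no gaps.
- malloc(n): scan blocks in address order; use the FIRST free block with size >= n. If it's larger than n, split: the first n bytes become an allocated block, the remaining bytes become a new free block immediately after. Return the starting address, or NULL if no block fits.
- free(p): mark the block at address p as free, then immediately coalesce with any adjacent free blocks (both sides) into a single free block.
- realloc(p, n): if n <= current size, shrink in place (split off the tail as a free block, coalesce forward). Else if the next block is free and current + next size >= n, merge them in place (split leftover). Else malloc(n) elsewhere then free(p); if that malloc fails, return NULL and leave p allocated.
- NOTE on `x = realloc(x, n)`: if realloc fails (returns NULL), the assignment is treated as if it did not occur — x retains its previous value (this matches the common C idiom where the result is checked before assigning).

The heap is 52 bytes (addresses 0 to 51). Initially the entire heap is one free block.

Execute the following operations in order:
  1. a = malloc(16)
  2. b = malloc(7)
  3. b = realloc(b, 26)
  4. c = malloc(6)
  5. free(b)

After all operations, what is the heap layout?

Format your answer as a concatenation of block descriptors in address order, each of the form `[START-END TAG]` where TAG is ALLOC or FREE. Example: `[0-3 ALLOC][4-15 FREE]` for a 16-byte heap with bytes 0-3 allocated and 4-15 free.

Op 1: a = malloc(16) -> a = 0; heap: [0-15 ALLOC][16-51 FREE]
Op 2: b = malloc(7) -> b = 16; heap: [0-15 ALLOC][16-22 ALLOC][23-51 FREE]
Op 3: b = realloc(b, 26) -> b = 16; heap: [0-15 ALLOC][16-41 ALLOC][42-51 FREE]
Op 4: c = malloc(6) -> c = 42; heap: [0-15 ALLOC][16-41 ALLOC][42-47 ALLOC][48-51 FREE]
Op 5: free(b) -> (freed b); heap: [0-15 ALLOC][16-41 FREE][42-47 ALLOC][48-51 FREE]

Answer: [0-15 ALLOC][16-41 FREE][42-47 ALLOC][48-51 FREE]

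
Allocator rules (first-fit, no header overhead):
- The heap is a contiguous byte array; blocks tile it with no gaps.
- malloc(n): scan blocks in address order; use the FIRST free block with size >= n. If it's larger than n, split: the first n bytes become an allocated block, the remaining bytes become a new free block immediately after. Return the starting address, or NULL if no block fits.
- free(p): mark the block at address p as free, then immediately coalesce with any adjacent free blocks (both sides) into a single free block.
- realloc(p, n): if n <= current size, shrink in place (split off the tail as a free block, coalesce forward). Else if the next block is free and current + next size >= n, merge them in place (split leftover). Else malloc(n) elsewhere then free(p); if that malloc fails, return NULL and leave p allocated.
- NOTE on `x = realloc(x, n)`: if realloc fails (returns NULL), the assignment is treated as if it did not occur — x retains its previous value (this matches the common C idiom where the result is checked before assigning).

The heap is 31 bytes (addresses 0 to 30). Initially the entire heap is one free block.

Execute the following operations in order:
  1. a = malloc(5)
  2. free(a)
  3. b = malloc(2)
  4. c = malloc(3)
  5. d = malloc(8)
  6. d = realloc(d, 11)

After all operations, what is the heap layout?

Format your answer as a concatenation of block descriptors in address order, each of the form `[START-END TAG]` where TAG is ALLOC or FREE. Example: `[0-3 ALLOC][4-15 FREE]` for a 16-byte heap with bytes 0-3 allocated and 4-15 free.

Answer: [0-1 ALLOC][2-4 ALLOC][5-15 ALLOC][16-30 FREE]

Derivation:
Op 1: a = malloc(5) -> a = 0; heap: [0-4 ALLOC][5-30 FREE]
Op 2: free(a) -> (freed a); heap: [0-30 FREE]
Op 3: b = malloc(2) -> b = 0; heap: [0-1 ALLOC][2-30 FREE]
Op 4: c = malloc(3) -> c = 2; heap: [0-1 ALLOC][2-4 ALLOC][5-30 FREE]
Op 5: d = malloc(8) -> d = 5; heap: [0-1 ALLOC][2-4 ALLOC][5-12 ALLOC][13-30 FREE]
Op 6: d = realloc(d, 11) -> d = 5; heap: [0-1 ALLOC][2-4 ALLOC][5-15 ALLOC][16-30 FREE]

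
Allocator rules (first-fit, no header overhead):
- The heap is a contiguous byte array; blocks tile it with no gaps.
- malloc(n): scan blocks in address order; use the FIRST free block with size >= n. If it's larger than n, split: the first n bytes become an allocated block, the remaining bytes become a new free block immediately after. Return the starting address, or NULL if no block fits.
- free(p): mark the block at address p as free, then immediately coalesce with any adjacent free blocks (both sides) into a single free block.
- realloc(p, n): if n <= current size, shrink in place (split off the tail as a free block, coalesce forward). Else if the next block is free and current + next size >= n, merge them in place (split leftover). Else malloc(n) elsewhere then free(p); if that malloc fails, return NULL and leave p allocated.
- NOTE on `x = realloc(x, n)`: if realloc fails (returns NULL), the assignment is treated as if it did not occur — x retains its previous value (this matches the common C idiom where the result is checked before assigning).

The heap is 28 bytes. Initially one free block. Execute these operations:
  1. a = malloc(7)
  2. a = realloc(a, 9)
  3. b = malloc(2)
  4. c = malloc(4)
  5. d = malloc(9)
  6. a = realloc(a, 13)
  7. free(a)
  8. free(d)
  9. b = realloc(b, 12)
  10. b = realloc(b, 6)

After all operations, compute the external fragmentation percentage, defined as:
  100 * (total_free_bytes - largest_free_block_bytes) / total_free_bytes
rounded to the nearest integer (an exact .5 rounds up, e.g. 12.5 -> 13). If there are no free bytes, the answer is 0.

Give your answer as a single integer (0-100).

Answer: 39

Derivation:
Op 1: a = malloc(7) -> a = 0; heap: [0-6 ALLOC][7-27 FREE]
Op 2: a = realloc(a, 9) -> a = 0; heap: [0-8 ALLOC][9-27 FREE]
Op 3: b = malloc(2) -> b = 9; heap: [0-8 ALLOC][9-10 ALLOC][11-27 FREE]
Op 4: c = malloc(4) -> c = 11; heap: [0-8 ALLOC][9-10 ALLOC][11-14 ALLOC][15-27 FREE]
Op 5: d = malloc(9) -> d = 15; heap: [0-8 ALLOC][9-10 ALLOC][11-14 ALLOC][15-23 ALLOC][24-27 FREE]
Op 6: a = realloc(a, 13) -> NULL (a unchanged); heap: [0-8 ALLOC][9-10 ALLOC][11-14 ALLOC][15-23 ALLOC][24-27 FREE]
Op 7: free(a) -> (freed a); heap: [0-8 FREE][9-10 ALLOC][11-14 ALLOC][15-23 ALLOC][24-27 FREE]
Op 8: free(d) -> (freed d); heap: [0-8 FREE][9-10 ALLOC][11-14 ALLOC][15-27 FREE]
Op 9: b = realloc(b, 12) -> b = 15; heap: [0-10 FREE][11-14 ALLOC][15-26 ALLOC][27-27 FREE]
Op 10: b = realloc(b, 6) -> b = 15; heap: [0-10 FREE][11-14 ALLOC][15-20 ALLOC][21-27 FREE]
Free blocks: [11 7] total_free=18 largest=11 -> 100*(18-11)/18 = 700/18 ≈ 38.889 -> rounds to 39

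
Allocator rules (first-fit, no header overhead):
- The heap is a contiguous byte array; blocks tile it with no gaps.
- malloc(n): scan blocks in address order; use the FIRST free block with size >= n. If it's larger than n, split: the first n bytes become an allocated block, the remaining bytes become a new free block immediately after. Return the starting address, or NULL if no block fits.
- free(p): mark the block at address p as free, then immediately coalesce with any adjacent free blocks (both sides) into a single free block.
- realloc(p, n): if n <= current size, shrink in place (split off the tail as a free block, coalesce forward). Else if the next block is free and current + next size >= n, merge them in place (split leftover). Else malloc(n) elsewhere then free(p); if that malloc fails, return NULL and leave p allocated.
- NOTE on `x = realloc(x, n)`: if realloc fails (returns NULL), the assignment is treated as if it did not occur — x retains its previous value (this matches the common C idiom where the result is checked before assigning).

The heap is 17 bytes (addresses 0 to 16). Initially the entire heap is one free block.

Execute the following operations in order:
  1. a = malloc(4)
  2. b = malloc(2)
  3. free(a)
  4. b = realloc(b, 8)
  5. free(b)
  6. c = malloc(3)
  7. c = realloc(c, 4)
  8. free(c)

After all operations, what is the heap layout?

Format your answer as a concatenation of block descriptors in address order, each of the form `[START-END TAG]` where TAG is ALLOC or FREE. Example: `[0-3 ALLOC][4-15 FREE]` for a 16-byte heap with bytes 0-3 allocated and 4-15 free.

Answer: [0-16 FREE]

Derivation:
Op 1: a = malloc(4) -> a = 0; heap: [0-3 ALLOC][4-16 FREE]
Op 2: b = malloc(2) -> b = 4; heap: [0-3 ALLOC][4-5 ALLOC][6-16 FREE]
Op 3: free(a) -> (freed a); heap: [0-3 FREE][4-5 ALLOC][6-16 FREE]
Op 4: b = realloc(b, 8) -> b = 4; heap: [0-3 FREE][4-11 ALLOC][12-16 FREE]
Op 5: free(b) -> (freed b); heap: [0-16 FREE]
Op 6: c = malloc(3) -> c = 0; heap: [0-2 ALLOC][3-16 FREE]
Op 7: c = realloc(c, 4) -> c = 0; heap: [0-3 ALLOC][4-16 FREE]
Op 8: free(c) -> (freed c); heap: [0-16 FREE]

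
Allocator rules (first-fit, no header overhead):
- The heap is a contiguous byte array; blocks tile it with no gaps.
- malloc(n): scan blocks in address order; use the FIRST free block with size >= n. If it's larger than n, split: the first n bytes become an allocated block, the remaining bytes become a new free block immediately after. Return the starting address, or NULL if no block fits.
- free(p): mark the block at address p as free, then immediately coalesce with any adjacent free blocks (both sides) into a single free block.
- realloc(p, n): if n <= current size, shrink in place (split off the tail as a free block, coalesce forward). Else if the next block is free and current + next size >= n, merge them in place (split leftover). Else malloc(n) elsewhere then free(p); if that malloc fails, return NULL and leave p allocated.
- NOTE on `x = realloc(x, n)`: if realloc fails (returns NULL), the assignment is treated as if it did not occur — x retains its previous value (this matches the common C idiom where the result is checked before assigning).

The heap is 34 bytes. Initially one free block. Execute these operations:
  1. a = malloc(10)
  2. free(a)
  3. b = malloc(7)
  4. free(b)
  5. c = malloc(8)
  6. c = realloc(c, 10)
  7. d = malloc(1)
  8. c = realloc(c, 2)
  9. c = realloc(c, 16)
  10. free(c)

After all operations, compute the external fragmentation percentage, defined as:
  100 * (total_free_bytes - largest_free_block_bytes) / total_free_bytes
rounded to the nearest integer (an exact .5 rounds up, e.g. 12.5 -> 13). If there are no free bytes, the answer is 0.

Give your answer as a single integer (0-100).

Answer: 30

Derivation:
Op 1: a = malloc(10) -> a = 0; heap: [0-9 ALLOC][10-33 FREE]
Op 2: free(a) -> (freed a); heap: [0-33 FREE]
Op 3: b = malloc(7) -> b = 0; heap: [0-6 ALLOC][7-33 FREE]
Op 4: free(b) -> (freed b); heap: [0-33 FREE]
Op 5: c = malloc(8) -> c = 0; heap: [0-7 ALLOC][8-33 FREE]
Op 6: c = realloc(c, 10) -> c = 0; heap: [0-9 ALLOC][10-33 FREE]
Op 7: d = malloc(1) -> d = 10; heap: [0-9 ALLOC][10-10 ALLOC][11-33 FREE]
Op 8: c = realloc(c, 2) -> c = 0; heap: [0-1 ALLOC][2-9 FREE][10-10 ALLOC][11-33 FREE]
Op 9: c = realloc(c, 16) -> c = 11; heap: [0-9 FREE][10-10 ALLOC][11-26 ALLOC][27-33 FREE]
Op 10: free(c) -> (freed c); heap: [0-9 FREE][10-10 ALLOC][11-33 FREE]
Free blocks: [10 23] total_free=33 largest=23 -> 100*(33-23)/33 = 1000/33 ≈ 30.303 -> rounds to 30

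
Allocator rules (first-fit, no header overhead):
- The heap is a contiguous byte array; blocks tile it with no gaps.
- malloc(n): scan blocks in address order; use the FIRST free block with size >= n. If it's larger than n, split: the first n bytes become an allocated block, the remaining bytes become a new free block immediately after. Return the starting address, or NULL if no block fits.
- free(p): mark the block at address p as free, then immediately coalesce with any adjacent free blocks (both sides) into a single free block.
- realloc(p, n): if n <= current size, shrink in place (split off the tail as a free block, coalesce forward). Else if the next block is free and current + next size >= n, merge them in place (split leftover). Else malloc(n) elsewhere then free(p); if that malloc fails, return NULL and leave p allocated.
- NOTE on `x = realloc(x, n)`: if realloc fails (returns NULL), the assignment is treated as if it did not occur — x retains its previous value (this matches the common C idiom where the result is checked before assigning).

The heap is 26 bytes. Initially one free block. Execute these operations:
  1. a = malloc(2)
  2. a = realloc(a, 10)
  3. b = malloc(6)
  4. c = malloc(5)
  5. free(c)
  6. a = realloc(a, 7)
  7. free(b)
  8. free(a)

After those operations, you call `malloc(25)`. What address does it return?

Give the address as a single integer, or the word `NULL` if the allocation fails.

Answer: 0

Derivation:
Op 1: a = malloc(2) -> a = 0; heap: [0-1 ALLOC][2-25 FREE]
Op 2: a = realloc(a, 10) -> a = 0; heap: [0-9 ALLOC][10-25 FREE]
Op 3: b = malloc(6) -> b = 10; heap: [0-9 ALLOC][10-15 ALLOC][16-25 FREE]
Op 4: c = malloc(5) -> c = 16; heap: [0-9 ALLOC][10-15 ALLOC][16-20 ALLOC][21-25 FREE]
Op 5: free(c) -> (freed c); heap: [0-9 ALLOC][10-15 ALLOC][16-25 FREE]
Op 6: a = realloc(a, 7) -> a = 0; heap: [0-6 ALLOC][7-9 FREE][10-15 ALLOC][16-25 FREE]
Op 7: free(b) -> (freed b); heap: [0-6 ALLOC][7-25 FREE]
Op 8: free(a) -> (freed a); heap: [0-25 FREE]
malloc(25): first-fit scan over [0-25 FREE] -> 0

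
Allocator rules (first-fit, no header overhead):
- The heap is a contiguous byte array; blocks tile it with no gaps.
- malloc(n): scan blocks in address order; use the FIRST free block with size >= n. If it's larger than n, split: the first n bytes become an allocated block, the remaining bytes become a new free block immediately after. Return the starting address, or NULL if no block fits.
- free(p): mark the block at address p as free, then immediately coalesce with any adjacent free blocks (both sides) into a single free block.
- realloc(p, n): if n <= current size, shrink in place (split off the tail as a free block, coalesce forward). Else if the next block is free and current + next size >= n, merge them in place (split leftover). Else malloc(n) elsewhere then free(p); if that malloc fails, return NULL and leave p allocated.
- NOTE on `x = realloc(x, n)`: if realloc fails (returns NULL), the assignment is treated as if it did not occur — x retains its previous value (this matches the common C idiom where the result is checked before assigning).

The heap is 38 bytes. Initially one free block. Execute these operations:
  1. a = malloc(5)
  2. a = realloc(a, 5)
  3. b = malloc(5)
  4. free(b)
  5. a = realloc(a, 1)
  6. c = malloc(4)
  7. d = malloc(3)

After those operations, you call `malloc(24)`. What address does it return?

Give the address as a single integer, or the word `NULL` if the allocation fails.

Op 1: a = malloc(5) -> a = 0; heap: [0-4 ALLOC][5-37 FREE]
Op 2: a = realloc(a, 5) -> a = 0; heap: [0-4 ALLOC][5-37 FREE]
Op 3: b = malloc(5) -> b = 5; heap: [0-4 ALLOC][5-9 ALLOC][10-37 FREE]
Op 4: free(b) -> (freed b); heap: [0-4 ALLOC][5-37 FREE]
Op 5: a = realloc(a, 1) -> a = 0; heap: [0-0 ALLOC][1-37 FREE]
Op 6: c = malloc(4) -> c = 1; heap: [0-0 ALLOC][1-4 ALLOC][5-37 FREE]
Op 7: d = malloc(3) -> d = 5; heap: [0-0 ALLOC][1-4 ALLOC][5-7 ALLOC][8-37 FREE]
malloc(24): first-fit scan over [0-0 ALLOC][1-4 ALLOC][5-7 ALLOC][8-37 FREE] -> 8

Answer: 8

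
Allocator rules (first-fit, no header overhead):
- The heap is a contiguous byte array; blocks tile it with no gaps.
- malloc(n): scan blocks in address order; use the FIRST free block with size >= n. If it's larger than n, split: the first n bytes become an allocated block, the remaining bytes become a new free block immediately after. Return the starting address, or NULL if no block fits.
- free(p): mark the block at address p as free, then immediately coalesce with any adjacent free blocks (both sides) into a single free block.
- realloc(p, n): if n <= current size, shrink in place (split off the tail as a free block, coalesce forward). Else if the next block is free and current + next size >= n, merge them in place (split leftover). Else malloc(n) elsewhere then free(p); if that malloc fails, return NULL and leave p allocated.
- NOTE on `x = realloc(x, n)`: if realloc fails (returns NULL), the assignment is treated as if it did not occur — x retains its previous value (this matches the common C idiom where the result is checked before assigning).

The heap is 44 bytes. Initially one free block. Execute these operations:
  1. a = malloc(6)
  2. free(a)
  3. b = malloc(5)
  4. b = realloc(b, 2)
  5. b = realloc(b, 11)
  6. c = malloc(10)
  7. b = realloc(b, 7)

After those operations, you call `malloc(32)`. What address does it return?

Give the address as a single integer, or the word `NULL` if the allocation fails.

Answer: NULL

Derivation:
Op 1: a = malloc(6) -> a = 0; heap: [0-5 ALLOC][6-43 FREE]
Op 2: free(a) -> (freed a); heap: [0-43 FREE]
Op 3: b = malloc(5) -> b = 0; heap: [0-4 ALLOC][5-43 FREE]
Op 4: b = realloc(b, 2) -> b = 0; heap: [0-1 ALLOC][2-43 FREE]
Op 5: b = realloc(b, 11) -> b = 0; heap: [0-10 ALLOC][11-43 FREE]
Op 6: c = malloc(10) -> c = 11; heap: [0-10 ALLOC][11-20 ALLOC][21-43 FREE]
Op 7: b = realloc(b, 7) -> b = 0; heap: [0-6 ALLOC][7-10 FREE][11-20 ALLOC][21-43 FREE]
malloc(32): first-fit scan over [0-6 ALLOC][7-10 FREE][11-20 ALLOC][21-43 FREE] -> NULL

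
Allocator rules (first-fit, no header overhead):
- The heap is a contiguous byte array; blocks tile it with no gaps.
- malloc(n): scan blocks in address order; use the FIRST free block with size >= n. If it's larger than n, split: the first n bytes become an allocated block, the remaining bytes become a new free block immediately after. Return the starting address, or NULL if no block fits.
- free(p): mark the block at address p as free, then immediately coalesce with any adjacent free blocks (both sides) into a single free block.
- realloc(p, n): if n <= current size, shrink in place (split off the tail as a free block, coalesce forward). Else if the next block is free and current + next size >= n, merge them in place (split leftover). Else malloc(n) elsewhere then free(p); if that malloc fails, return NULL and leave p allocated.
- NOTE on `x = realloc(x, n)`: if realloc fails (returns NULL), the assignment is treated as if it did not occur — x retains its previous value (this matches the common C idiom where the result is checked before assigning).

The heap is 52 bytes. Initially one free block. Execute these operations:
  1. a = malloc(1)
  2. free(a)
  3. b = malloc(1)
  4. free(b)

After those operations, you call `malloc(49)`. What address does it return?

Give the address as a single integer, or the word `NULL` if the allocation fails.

Op 1: a = malloc(1) -> a = 0; heap: [0-0 ALLOC][1-51 FREE]
Op 2: free(a) -> (freed a); heap: [0-51 FREE]
Op 3: b = malloc(1) -> b = 0; heap: [0-0 ALLOC][1-51 FREE]
Op 4: free(b) -> (freed b); heap: [0-51 FREE]
malloc(49): first-fit scan over [0-51 FREE] -> 0

Answer: 0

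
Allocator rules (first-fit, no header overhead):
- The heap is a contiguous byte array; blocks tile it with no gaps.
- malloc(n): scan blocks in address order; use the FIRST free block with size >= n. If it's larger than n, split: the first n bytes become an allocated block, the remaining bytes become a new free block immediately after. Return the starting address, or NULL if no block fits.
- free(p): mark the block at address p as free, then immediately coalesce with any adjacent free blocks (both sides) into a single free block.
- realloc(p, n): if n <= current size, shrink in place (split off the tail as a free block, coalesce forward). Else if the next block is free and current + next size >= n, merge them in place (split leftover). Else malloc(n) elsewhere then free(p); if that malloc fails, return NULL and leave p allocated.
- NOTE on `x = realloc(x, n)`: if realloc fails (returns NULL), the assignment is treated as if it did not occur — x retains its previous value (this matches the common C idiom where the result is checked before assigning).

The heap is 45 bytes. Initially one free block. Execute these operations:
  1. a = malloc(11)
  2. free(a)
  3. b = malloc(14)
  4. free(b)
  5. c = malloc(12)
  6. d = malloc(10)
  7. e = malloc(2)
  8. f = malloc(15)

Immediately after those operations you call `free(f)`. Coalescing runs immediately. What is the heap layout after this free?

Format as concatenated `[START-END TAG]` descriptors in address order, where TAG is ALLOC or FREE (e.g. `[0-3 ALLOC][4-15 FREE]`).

Op 1: a = malloc(11) -> a = 0; heap: [0-10 ALLOC][11-44 FREE]
Op 2: free(a) -> (freed a); heap: [0-44 FREE]
Op 3: b = malloc(14) -> b = 0; heap: [0-13 ALLOC][14-44 FREE]
Op 4: free(b) -> (freed b); heap: [0-44 FREE]
Op 5: c = malloc(12) -> c = 0; heap: [0-11 ALLOC][12-44 FREE]
Op 6: d = malloc(10) -> d = 12; heap: [0-11 ALLOC][12-21 ALLOC][22-44 FREE]
Op 7: e = malloc(2) -> e = 22; heap: [0-11 ALLOC][12-21 ALLOC][22-23 ALLOC][24-44 FREE]
Op 8: f = malloc(15) -> f = 24; heap: [0-11 ALLOC][12-21 ALLOC][22-23 ALLOC][24-38 ALLOC][39-44 FREE]
free(f): f = 24 -> block [24-38 ALLOC]; mark free, coalesce with adjacent free neighbors -> [0-11 ALLOC][12-21 ALLOC][22-23 ALLOC][24-44 FREE]

Answer: [0-11 ALLOC][12-21 ALLOC][22-23 ALLOC][24-44 FREE]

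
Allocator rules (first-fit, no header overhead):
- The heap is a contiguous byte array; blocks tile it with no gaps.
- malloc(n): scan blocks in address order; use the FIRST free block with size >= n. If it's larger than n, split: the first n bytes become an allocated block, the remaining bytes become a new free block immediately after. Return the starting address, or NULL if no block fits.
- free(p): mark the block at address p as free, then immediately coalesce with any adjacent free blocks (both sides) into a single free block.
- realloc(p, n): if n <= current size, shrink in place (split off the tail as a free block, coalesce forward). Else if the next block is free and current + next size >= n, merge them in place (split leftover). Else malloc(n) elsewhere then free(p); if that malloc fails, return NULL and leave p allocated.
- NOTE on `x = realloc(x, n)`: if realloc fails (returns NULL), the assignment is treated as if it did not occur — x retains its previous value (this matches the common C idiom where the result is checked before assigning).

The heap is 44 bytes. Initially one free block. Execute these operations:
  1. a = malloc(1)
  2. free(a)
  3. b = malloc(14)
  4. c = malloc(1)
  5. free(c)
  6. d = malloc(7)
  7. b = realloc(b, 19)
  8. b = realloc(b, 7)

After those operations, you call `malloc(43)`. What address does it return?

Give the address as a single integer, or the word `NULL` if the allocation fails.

Op 1: a = malloc(1) -> a = 0; heap: [0-0 ALLOC][1-43 FREE]
Op 2: free(a) -> (freed a); heap: [0-43 FREE]
Op 3: b = malloc(14) -> b = 0; heap: [0-13 ALLOC][14-43 FREE]
Op 4: c = malloc(1) -> c = 14; heap: [0-13 ALLOC][14-14 ALLOC][15-43 FREE]
Op 5: free(c) -> (freed c); heap: [0-13 ALLOC][14-43 FREE]
Op 6: d = malloc(7) -> d = 14; heap: [0-13 ALLOC][14-20 ALLOC][21-43 FREE]
Op 7: b = realloc(b, 19) -> b = 21; heap: [0-13 FREE][14-20 ALLOC][21-39 ALLOC][40-43 FREE]
Op 8: b = realloc(b, 7) -> b = 21; heap: [0-13 FREE][14-20 ALLOC][21-27 ALLOC][28-43 FREE]
malloc(43): first-fit scan over [0-13 FREE][14-20 ALLOC][21-27 ALLOC][28-43 FREE] -> NULL

Answer: NULL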